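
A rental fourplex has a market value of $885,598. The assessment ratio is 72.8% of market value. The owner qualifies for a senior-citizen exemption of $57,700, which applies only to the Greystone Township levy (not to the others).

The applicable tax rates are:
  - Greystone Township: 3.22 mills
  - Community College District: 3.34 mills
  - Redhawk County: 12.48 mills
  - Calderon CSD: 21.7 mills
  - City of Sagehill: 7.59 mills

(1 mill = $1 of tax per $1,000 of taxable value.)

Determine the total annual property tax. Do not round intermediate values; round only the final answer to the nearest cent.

Assessed value = $885,598 × 0.728 = $644,715.344
Greystone Township: ($644,715.344 − $57,700) × 0.00322 = $587,015.344 × 0.00322 = $1,890.18940768
Community College District: $644,715.344 × 0.00334 = $2,153.34924896
Redhawk County: $644,715.344 × 0.01248 = $8,046.04749312
Calderon CSD: $644,715.344 × 0.0217 = $13,990.3229648
City of Sagehill: $644,715.344 × 0.00759 = $4,893.38946096
Total = $30,973.29857552

$30,973.30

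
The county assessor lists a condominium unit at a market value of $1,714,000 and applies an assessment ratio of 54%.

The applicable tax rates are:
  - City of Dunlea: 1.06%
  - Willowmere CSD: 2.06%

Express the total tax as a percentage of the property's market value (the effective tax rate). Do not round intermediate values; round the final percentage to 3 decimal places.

1.685%

Assessed value = $1,714,000 × 0.54 = $925,560
City of Dunlea: $925,560 × 0.0106 = $9,810.936
Willowmere CSD: $925,560 × 0.0206 = $19,066.536
Total tax = $28,877.472
Effective rate = $28,877.472 ÷ $1,714,000 = 1.685% of market value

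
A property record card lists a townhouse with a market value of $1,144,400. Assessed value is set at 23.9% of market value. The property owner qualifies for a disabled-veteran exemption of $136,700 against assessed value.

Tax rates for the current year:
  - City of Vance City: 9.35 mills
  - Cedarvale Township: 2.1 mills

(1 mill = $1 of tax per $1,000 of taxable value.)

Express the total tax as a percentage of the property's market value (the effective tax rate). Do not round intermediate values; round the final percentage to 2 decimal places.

0.14%

Assessed value = $1,144,400 × 0.239 = $273,511.6
Taxable value = $273,511.6 − $136,700 = $136,811.6
City of Vance City: $136,811.6 × 0.00935 = $1,279.18846
Cedarvale Township: $136,811.6 × 0.0021 = $287.30436
Total tax = $1,566.49282
Effective rate = $1,566.49282 ÷ $1,144,400 = 0.14% of market value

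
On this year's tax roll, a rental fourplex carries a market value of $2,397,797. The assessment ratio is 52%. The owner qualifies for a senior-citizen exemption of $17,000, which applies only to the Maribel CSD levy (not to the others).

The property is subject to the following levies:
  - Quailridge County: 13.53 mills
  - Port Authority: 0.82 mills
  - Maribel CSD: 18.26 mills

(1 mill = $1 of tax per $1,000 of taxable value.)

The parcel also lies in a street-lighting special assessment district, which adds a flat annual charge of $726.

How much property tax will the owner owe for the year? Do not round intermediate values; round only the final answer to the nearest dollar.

$41,076

Assessed value = $2,397,797 × 0.52 = $1,246,854.44
Quailridge County: $1,246,854.44 × 0.01353 = $16,869.9405732
Port Authority: $1,246,854.44 × 0.00082 = $1,022.4206408
Maribel CSD: ($1,246,854.44 − $17,000) × 0.01826 = $1,229,854.44 × 0.01826 = $22,457.1420744
Levies subtotal = $40,349.5032884
Total = $40,349.5032884 + $726 = $41,075.5032884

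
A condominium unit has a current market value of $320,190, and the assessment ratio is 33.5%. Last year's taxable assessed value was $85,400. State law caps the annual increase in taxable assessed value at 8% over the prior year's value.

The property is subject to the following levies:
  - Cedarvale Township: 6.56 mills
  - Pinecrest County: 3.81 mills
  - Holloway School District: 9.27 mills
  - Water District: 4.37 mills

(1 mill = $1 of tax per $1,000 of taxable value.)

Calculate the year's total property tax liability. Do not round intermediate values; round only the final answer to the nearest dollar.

Uncapped assessed value = $320,190 × 0.335 = $107,263.65
Cap limit = $85,400 × 1.08 = $92,232
Taxable assessed value = min($107,263.65, $92,232) = $92,232 (cap binds)
Cedarvale Township: $92,232 × 0.00656 = $605.04192
Pinecrest County: $92,232 × 0.00381 = $351.40392
Holloway School District: $92,232 × 0.00927 = $854.99064
Water District: $92,232 × 0.00437 = $403.05384
Total = $2,214.49032

$2,214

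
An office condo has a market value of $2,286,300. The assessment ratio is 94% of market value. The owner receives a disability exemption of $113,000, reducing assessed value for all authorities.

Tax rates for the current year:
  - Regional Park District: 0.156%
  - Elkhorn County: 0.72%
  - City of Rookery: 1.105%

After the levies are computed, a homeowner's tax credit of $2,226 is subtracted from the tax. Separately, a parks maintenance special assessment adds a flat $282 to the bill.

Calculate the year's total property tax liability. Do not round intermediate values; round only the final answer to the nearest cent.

$38,391.58

Assessed value = $2,286,300 × 0.94 = $2,149,122
Taxable value = $2,149,122 − $113,000 = $2,036,122
Regional Park District: $2,036,122 × 0.00156 = $3,176.35032
Elkhorn County: $2,036,122 × 0.0072 = $14,660.0784
City of Rookery: $2,036,122 × 0.01105 = $22,499.1481
Levies subtotal = $40,335.57682
After credit = $40,335.57682 − $2,226 = $38,109.57682
Total = $38,109.57682 + $282 = $38,391.57682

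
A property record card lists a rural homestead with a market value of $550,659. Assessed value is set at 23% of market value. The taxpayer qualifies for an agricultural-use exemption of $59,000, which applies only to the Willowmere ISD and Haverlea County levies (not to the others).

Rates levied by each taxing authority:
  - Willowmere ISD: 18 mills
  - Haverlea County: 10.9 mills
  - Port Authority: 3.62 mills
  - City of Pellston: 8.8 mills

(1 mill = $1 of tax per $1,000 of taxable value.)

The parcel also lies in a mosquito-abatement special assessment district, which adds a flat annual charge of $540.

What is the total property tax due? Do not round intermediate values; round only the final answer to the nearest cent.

Assessed value = $550,659 × 0.23 = $126,651.57
Willowmere ISD: ($126,651.57 − $59,000) × 0.018 = $67,651.57 × 0.018 = $1,217.72826
Haverlea County: ($126,651.57 − $59,000) × 0.0109 = $67,651.57 × 0.0109 = $737.402113
Port Authority: $126,651.57 × 0.00362 = $458.4786834
City of Pellston: $126,651.57 × 0.0088 = $1,114.533816
Levies subtotal = $3,528.1428724
Total = $3,528.1428724 + $540 = $4,068.1428724

$4,068.14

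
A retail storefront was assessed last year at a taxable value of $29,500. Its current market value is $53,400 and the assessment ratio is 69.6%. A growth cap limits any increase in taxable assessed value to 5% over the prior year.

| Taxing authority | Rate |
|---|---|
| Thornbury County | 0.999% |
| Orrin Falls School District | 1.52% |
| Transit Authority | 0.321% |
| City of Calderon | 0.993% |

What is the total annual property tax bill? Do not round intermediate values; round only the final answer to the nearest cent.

$1,187.27

Uncapped assessed value = $53,400 × 0.696 = $37,166.4
Cap limit = $29,500 × 1.05 = $30,975
Taxable assessed value = min($37,166.4, $30,975) = $30,975 (cap binds)
Thornbury County: $30,975 × 0.00999 = $309.44025
Orrin Falls School District: $30,975 × 0.0152 = $470.82
Transit Authority: $30,975 × 0.00321 = $99.42975
City of Calderon: $30,975 × 0.00993 = $307.58175
Total = $1,187.27175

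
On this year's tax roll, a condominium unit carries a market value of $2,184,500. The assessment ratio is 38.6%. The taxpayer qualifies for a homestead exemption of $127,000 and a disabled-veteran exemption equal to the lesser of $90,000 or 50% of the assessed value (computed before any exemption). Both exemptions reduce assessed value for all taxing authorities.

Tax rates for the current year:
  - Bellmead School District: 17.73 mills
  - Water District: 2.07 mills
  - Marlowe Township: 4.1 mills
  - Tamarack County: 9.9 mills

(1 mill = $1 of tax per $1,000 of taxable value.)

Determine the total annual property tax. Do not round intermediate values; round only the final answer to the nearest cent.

Assessed value = $2,184,500 × 0.386 = $843,217
Disabled-veteran exemption = min($90,000, 50% × $843,217) = min($90,000, $421,608.5) = $90,000 (dollar cap binds)
Taxable value = $843,217 − $127,000 − $90,000 = $626,217
Bellmead School District: $626,217 × 0.01773 = $11,102.82741
Water District: $626,217 × 0.00207 = $1,296.26919
Marlowe Township: $626,217 × 0.0041 = $2,567.4897
Tamarack County: $626,217 × 0.0099 = $6,199.5483
Total = $21,166.1346

$21,166.13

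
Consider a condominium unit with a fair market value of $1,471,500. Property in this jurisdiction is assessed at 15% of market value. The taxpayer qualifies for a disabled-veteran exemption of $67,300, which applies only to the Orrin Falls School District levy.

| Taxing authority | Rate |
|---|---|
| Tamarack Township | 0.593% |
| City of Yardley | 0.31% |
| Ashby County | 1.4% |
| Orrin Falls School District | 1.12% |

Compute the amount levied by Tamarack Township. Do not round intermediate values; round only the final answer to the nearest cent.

$1,308.90

Assessed value = $1,471,500 × 0.15 = $220,725
Tamarack Township taxable value = $220,725 (exemption does not apply)
Tamarack Township levy = $220,725 × 0.00593 = $1,308.89925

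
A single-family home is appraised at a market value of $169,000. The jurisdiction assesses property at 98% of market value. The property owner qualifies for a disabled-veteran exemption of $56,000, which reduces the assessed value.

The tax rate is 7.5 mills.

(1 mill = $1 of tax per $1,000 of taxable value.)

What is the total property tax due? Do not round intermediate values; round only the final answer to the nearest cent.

Assessed value = $169,000 × 0.98 = $165,620
Taxable value = $165,620 − $56,000 = $109,620
Tax = $109,620 × 0.0075 = $822.15

$822.15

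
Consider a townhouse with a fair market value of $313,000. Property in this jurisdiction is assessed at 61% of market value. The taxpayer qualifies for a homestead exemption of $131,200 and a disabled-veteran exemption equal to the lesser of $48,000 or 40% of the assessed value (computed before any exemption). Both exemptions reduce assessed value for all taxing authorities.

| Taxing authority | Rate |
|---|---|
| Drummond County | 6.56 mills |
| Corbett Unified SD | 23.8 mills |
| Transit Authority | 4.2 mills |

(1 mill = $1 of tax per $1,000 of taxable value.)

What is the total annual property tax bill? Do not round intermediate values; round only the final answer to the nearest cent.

Assessed value = $313,000 × 0.61 = $190,930
Disabled-veteran exemption = min($48,000, 40% × $190,930) = min($48,000, $76,372) = $48,000 (dollar cap binds)
Taxable value = $190,930 − $131,200 − $48,000 = $11,730
Drummond County: $11,730 × 0.00656 = $76.9488
Corbett Unified SD: $11,730 × 0.0238 = $279.174
Transit Authority: $11,730 × 0.0042 = $49.266
Total = $405.3888

$405.39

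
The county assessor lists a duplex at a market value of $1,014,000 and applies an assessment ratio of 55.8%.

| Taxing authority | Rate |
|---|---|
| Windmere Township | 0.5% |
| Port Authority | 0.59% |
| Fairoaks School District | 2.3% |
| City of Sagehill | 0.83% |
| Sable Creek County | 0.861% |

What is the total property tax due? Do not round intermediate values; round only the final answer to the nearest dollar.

Assessed value = $1,014,000 × 0.558 = $565,812
Windmere Township: $565,812 × 0.005 = $2,829.06
Port Authority: $565,812 × 0.0059 = $3,338.2908
Fairoaks School District: $565,812 × 0.023 = $13,013.676
City of Sagehill: $565,812 × 0.0083 = $4,696.2396
Sable Creek County: $565,812 × 0.00861 = $4,871.64132
Total = $2,829.06 + $3,338.2908 + $13,013.676 + $4,696.2396 + $4,871.64132 = $28,748.90772

$28,749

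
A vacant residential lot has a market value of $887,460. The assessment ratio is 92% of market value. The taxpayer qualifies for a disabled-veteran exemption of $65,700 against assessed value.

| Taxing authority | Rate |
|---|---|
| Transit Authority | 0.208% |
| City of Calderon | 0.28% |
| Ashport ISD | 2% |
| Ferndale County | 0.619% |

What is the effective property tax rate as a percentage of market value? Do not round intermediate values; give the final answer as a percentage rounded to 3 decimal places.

Assessed value = $887,460 × 0.92 = $816,463.2
Taxable value = $816,463.2 − $65,700 = $750,763.2
Transit Authority: $750,763.2 × 0.00208 = $1,561.587456
City of Calderon: $750,763.2 × 0.0028 = $2,102.13696
Ashport ISD: $750,763.2 × 0.02 = $15,015.264
Ferndale County: $750,763.2 × 0.00619 = $4,647.224208
Total tax = $23,326.212624
Effective rate = $23,326.212624 ÷ $887,460 = 2.628% of market value

2.628%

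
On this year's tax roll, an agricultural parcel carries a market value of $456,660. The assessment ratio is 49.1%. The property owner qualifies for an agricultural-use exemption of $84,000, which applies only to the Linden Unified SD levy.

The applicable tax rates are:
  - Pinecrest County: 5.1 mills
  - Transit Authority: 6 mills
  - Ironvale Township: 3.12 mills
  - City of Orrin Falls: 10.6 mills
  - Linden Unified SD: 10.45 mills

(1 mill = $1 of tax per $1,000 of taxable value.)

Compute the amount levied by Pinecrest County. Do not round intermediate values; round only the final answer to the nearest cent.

$1,143.52

Assessed value = $456,660 × 0.491 = $224,220.06
Pinecrest County taxable value = $224,220.06 (exemption does not apply)
Pinecrest County levy = $224,220.06 × 0.0051 = $1,143.522306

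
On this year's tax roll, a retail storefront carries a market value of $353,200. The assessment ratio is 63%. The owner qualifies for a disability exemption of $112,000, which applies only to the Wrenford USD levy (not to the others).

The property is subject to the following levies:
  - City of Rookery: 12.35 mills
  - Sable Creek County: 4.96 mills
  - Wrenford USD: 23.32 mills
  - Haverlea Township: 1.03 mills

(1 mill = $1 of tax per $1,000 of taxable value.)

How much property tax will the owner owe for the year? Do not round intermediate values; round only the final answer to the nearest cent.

$6,658.18

Assessed value = $353,200 × 0.63 = $222,516
City of Rookery: $222,516 × 0.01235 = $2,748.0726
Sable Creek County: $222,516 × 0.00496 = $1,103.67936
Wrenford USD: ($222,516 − $112,000) × 0.02332 = $110,516 × 0.02332 = $2,577.23312
Haverlea Township: $222,516 × 0.00103 = $229.19148
Total = $6,658.17656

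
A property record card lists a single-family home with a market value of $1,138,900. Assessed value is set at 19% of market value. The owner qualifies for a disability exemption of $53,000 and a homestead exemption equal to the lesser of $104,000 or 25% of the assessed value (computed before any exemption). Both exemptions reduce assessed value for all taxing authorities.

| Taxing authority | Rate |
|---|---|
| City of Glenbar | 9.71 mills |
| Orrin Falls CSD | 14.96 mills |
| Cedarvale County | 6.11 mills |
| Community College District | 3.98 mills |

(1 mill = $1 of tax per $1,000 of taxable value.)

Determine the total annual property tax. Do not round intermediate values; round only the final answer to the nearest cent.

$3,799.03

Assessed value = $1,138,900 × 0.19 = $216,391
Homestead exemption = min($104,000, 25% × $216,391) = min($104,000, $54,097.75) = $54,097.75 (percentage binds)
Taxable value = $216,391 − $53,000 − $54,097.75 = $109,293.25
City of Glenbar: $109,293.25 × 0.00971 = $1,061.2374575
Orrin Falls CSD: $109,293.25 × 0.01496 = $1,635.02702
Cedarvale County: $109,293.25 × 0.00611 = $667.7817575
Community College District: $109,293.25 × 0.00398 = $434.987135
Total = $3,799.03337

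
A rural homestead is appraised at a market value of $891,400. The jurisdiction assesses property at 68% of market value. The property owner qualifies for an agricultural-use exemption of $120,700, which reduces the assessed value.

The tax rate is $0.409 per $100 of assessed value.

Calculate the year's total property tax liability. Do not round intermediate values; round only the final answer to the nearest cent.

$1,985.50

Assessed value = $891,400 × 0.68 = $606,152
Taxable value = $606,152 − $120,700 = $485,452
Tax = $485,452 × 0.00409 = $1,985.49868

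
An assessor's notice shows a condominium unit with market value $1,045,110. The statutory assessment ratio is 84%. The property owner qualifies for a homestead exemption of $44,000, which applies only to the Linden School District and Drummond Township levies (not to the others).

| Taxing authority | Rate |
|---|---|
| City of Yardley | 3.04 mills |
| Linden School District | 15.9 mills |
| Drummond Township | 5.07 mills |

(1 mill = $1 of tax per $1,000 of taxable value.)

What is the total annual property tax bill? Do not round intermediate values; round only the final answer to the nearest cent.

$20,155.52

Assessed value = $1,045,110 × 0.84 = $877,892.4
City of Yardley: $877,892.4 × 0.00304 = $2,668.792896
Linden School District: ($877,892.4 − $44,000) × 0.0159 = $833,892.4 × 0.0159 = $13,258.88916
Drummond Township: ($877,892.4 − $44,000) × 0.00507 = $833,892.4 × 0.00507 = $4,227.834468
Total = $20,155.516524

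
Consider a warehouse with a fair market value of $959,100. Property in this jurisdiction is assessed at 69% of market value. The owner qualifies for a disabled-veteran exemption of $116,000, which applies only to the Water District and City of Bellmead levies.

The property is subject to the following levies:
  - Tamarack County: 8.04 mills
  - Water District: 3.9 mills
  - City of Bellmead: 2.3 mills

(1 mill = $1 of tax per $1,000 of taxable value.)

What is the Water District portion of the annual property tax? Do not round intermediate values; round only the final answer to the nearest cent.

Assessed value = $959,100 × 0.69 = $661,779
Water District taxable value = $661,779 − $116,000 = $545,779
Water District levy = $545,779 × 0.0039 = $2,128.5381

$2,128.54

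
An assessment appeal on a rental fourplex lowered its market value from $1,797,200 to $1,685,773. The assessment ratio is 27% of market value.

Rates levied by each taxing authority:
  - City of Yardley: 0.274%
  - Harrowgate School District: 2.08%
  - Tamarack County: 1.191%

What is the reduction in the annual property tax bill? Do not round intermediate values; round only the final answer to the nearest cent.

$1,066.52

Old assessed value = $1,797,200 × 0.27 = $485,244
New assessed value = $1,685,773 × 0.27 = $455,158.71
Combined rate = 0.00274 + 0.0208 + 0.01191 = 0.03545
Old tax = $485,244 × 0.03545 = $17,201.8998
New tax = $455,158.71 × 0.03545 = $16,135.3762695
Reduction = $17,201.8998 − $16,135.3762695 = $1,066.5235305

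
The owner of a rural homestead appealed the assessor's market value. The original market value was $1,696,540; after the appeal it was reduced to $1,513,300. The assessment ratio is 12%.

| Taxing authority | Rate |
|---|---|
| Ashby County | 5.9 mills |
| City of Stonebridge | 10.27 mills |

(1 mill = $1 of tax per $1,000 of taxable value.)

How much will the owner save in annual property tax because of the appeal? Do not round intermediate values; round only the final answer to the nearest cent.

$355.56

Old assessed value = $1,696,540 × 0.12 = $203,584.8
New assessed value = $1,513,300 × 0.12 = $181,596
Combined rate = 0.0059 + 0.01027 = 0.01617
Old tax = $203,584.8 × 0.01617 = $3,291.966216
New tax = $181,596 × 0.01617 = $2,936.40732
Reduction = $3,291.966216 − $2,936.40732 = $355.558896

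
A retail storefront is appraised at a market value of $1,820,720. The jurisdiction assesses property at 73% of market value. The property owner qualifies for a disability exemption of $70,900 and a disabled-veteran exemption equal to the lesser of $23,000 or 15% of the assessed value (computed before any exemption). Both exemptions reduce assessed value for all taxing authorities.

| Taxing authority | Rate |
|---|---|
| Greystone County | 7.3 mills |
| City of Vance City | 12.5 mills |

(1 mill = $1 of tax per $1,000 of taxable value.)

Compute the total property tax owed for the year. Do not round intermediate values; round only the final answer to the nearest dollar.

$24,457

Assessed value = $1,820,720 × 0.73 = $1,329,125.6
Disabled-veteran exemption = min($23,000, 15% × $1,329,125.6) = min($23,000, $199,368.84) = $23,000 (dollar cap binds)
Taxable value = $1,329,125.6 − $70,900 − $23,000 = $1,235,225.6
Greystone County: $1,235,225.6 × 0.0073 = $9,017.14688
City of Vance City: $1,235,225.6 × 0.0125 = $15,440.32
Total = $24,457.46688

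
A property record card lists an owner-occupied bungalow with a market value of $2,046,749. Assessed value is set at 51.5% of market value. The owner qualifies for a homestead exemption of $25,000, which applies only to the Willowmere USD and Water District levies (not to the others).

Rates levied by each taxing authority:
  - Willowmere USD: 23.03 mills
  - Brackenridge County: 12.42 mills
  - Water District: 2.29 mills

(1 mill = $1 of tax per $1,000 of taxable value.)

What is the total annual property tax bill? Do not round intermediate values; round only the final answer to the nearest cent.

$39,147.82

Assessed value = $2,046,749 × 0.515 = $1,054,075.735
Willowmere USD: ($1,054,075.735 − $25,000) × 0.02303 = $1,029,075.735 × 0.02303 = $23,699.61417705
Brackenridge County: $1,054,075.735 × 0.01242 = $13,091.6206287
Water District: ($1,054,075.735 − $25,000) × 0.00229 = $1,029,075.735 × 0.00229 = $2,356.58343315
Total = $39,147.8182389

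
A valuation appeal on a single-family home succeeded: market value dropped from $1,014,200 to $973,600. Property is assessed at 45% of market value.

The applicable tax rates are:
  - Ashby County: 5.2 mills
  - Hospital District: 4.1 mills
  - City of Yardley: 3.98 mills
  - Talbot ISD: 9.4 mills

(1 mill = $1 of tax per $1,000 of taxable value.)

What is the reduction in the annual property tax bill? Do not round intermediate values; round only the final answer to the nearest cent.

Old assessed value = $1,014,200 × 0.45 = $456,390
New assessed value = $973,600 × 0.45 = $438,120
Combined rate = 0.0052 + 0.0041 + 0.00398 + 0.0094 = 0.02268
Old tax = $456,390 × 0.02268 = $10,350.9252
New tax = $438,120 × 0.02268 = $9,936.5616
Reduction = $10,350.9252 − $9,936.5616 = $414.3636

$414.36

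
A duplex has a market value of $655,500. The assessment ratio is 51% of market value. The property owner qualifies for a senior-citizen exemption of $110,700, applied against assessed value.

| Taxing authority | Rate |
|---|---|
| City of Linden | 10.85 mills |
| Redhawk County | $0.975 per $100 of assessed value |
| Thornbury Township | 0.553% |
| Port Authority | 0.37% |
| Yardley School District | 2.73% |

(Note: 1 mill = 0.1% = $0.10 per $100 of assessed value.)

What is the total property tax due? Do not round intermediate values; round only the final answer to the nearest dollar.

$12,775

Assessed value = $655,500 × 0.51 = $334,305
Taxable value = $334,305 − $110,700 = $223,605
City of Linden: $223,605 × 0.01085 = $2,426.11425
Redhawk County: $223,605 × 0.00975 = $2,180.14875
Thornbury Township: $223,605 × 0.00553 = $1,236.53565
Port Authority: $223,605 × 0.0037 = $827.3385
Yardley School District: $223,605 × 0.0273 = $6,104.4165
Total = $12,774.55365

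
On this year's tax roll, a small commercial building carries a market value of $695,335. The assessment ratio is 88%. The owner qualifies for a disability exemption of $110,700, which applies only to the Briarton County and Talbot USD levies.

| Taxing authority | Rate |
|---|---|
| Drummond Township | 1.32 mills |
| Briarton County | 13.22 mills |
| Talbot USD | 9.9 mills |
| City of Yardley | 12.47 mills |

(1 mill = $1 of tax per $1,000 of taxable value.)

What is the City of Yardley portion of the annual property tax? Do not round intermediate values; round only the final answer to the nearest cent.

Assessed value = $695,335 × 0.88 = $611,894.8
City of Yardley taxable value = $611,894.8 (exemption does not apply)
City of Yardley levy = $611,894.8 × 0.01247 = $7,630.328156

$7,630.33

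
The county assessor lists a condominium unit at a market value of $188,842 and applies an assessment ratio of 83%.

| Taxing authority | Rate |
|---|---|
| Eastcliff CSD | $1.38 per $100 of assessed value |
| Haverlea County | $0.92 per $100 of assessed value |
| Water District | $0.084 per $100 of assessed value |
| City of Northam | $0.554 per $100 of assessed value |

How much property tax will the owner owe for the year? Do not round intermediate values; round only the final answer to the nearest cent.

$4,604.99

Assessed value = $188,842 × 0.83 = $156,738.86
Eastcliff CSD: $156,738.86 × 0.0138 = $2,162.996268
Haverlea County: $156,738.86 × 0.0092 = $1,441.997512
Water District: $156,738.86 × 0.00084 = $131.6606424
City of Northam: $156,738.86 × 0.00554 = $868.3332844
Total = $2,162.996268 + $1,441.997512 + $131.6606424 + $868.3332844 = $4,604.9877068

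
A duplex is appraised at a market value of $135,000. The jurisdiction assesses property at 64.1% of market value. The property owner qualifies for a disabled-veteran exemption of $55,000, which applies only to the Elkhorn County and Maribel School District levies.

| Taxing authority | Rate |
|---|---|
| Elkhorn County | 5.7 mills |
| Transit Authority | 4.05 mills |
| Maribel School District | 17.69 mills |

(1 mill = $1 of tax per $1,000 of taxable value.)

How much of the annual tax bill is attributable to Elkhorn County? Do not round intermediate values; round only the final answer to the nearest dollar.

$180

Assessed value = $135,000 × 0.641 = $86,535
Elkhorn County taxable value = $86,535 − $55,000 = $31,535
Elkhorn County levy = $31,535 × 0.0057 = $179.7495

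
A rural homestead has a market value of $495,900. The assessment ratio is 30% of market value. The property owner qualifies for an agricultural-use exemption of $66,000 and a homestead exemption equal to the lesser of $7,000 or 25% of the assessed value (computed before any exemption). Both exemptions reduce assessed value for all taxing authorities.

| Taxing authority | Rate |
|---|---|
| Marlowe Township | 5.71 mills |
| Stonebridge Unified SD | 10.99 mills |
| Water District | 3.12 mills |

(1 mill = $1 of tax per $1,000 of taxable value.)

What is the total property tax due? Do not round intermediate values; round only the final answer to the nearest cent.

$1,501.76

Assessed value = $495,900 × 0.3 = $148,770
Homestead exemption = min($7,000, 25% × $148,770) = min($7,000, $37,192.5) = $7,000 (dollar cap binds)
Taxable value = $148,770 − $66,000 − $7,000 = $75,770
Marlowe Township: $75,770 × 0.00571 = $432.6467
Stonebridge Unified SD: $75,770 × 0.01099 = $832.7123
Water District: $75,770 × 0.00312 = $236.4024
Total = $1,501.7614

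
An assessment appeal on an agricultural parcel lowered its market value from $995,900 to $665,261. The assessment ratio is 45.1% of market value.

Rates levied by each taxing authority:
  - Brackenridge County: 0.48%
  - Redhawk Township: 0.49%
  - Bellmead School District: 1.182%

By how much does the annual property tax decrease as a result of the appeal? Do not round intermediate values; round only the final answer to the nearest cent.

$3,209.02

Old assessed value = $995,900 × 0.451 = $449,150.9
New assessed value = $665,261 × 0.451 = $300,032.711
Combined rate = 0.0048 + 0.0049 + 0.01182 = 0.02152
Old tax = $449,150.9 × 0.02152 = $9,665.727368
New tax = $300,032.711 × 0.02152 = $6,456.70394072
Reduction = $9,665.727368 − $6,456.70394072 = $3,209.02342728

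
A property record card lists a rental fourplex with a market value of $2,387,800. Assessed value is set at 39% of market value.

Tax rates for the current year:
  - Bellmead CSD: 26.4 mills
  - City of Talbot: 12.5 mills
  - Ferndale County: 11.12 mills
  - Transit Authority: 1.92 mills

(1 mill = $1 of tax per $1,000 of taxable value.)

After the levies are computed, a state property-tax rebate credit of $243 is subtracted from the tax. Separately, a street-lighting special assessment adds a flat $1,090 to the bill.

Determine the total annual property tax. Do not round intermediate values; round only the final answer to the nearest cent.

Assessed value = $2,387,800 × 0.39 = $931,242
Bellmead CSD: $931,242 × 0.0264 = $24,584.7888
City of Talbot: $931,242 × 0.0125 = $11,640.525
Ferndale County: $931,242 × 0.01112 = $10,355.41104
Transit Authority: $931,242 × 0.00192 = $1,787.98464
Levies subtotal = $48,368.70948
After credit = $48,368.70948 − $243 = $48,125.70948
Total = $48,125.70948 + $1,090 = $49,215.70948

$49,215.71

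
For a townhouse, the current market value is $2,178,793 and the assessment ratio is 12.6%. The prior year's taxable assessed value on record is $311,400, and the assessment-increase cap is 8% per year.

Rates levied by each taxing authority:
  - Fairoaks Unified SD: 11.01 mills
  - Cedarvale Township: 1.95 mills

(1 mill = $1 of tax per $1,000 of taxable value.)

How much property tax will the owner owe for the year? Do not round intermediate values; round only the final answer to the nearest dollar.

Uncapped assessed value = $2,178,793 × 0.126 = $274,527.918
Cap limit = $311,400 × 1.08 = $336,312
Taxable assessed value = min($274,527.918, $336,312) = $274,527.918 (cap does not bind)
Fairoaks Unified SD: $274,527.918 × 0.01101 = $3,022.55237718
Cedarvale Township: $274,527.918 × 0.00195 = $535.3294401
Total = $3,557.88181728

$3,558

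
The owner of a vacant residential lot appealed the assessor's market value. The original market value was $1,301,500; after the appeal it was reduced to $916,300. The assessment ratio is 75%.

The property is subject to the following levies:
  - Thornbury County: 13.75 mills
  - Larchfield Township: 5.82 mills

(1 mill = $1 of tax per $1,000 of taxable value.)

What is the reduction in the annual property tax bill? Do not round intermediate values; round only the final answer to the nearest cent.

Old assessed value = $1,301,500 × 0.75 = $976,125
New assessed value = $916,300 × 0.75 = $687,225
Combined rate = 0.01375 + 0.00582 = 0.01957
Old tax = $976,125 × 0.01957 = $19,102.76625
New tax = $687,225 × 0.01957 = $13,448.99325
Reduction = $19,102.76625 − $13,448.99325 = $5,653.773

$5,653.77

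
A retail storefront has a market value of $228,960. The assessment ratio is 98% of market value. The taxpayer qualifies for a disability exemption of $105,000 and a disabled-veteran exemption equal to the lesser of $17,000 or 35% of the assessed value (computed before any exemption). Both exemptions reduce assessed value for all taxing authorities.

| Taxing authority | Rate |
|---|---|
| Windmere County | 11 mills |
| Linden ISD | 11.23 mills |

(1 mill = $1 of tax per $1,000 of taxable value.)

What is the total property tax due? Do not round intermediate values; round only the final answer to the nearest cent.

$2,275.93

Assessed value = $228,960 × 0.98 = $224,380.8
Disabled-veteran exemption = min($17,000, 35% × $224,380.8) = min($17,000, $78,533.28) = $17,000 (dollar cap binds)
Taxable value = $224,380.8 − $105,000 − $17,000 = $102,380.8
Windmere County: $102,380.8 × 0.011 = $1,126.1888
Linden ISD: $102,380.8 × 0.01123 = $1,149.736384
Total = $2,275.925184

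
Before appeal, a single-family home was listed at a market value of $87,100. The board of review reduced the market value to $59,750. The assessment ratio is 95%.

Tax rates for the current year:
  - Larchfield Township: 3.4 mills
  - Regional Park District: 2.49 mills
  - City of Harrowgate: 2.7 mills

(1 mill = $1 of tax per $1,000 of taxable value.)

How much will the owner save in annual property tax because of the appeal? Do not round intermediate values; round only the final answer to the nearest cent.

Old assessed value = $87,100 × 0.95 = $82,745
New assessed value = $59,750 × 0.95 = $56,762.5
Combined rate = 0.0034 + 0.00249 + 0.0027 = 0.00859
Old tax = $82,745 × 0.00859 = $710.77955
New tax = $56,762.5 × 0.00859 = $487.589875
Reduction = $710.77955 − $487.589875 = $223.189675

$223.19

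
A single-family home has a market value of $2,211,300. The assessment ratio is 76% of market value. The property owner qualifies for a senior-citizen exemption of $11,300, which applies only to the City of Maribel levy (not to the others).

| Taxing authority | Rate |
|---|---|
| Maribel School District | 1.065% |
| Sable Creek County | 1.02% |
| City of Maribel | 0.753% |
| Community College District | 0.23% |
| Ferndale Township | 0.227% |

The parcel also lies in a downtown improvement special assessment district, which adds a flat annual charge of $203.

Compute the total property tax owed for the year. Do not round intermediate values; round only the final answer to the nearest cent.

$55,493.29

Assessed value = $2,211,300 × 0.76 = $1,680,588
Maribel School District: $1,680,588 × 0.01065 = $17,898.2622
Sable Creek County: $1,680,588 × 0.0102 = $17,141.9976
City of Maribel: ($1,680,588 − $11,300) × 0.00753 = $1,669,288 × 0.00753 = $12,569.73864
Community College District: $1,680,588 × 0.0023 = $3,865.3524
Ferndale Township: $1,680,588 × 0.00227 = $3,814.93476
Levies subtotal = $55,290.2856
Total = $55,290.2856 + $203 = $55,493.2856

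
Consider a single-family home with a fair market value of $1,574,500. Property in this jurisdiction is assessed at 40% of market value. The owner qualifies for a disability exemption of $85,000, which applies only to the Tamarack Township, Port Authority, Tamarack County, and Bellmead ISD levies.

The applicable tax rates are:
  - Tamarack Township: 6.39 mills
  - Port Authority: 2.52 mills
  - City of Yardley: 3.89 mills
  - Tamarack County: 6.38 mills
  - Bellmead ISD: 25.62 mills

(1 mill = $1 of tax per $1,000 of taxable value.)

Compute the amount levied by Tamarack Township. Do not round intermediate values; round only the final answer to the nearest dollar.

Assessed value = $1,574,500 × 0.4 = $629,800
Tamarack Township taxable value = $629,800 − $85,000 = $544,800
Tamarack Township levy = $544,800 × 0.00639 = $3,481.272

$3,481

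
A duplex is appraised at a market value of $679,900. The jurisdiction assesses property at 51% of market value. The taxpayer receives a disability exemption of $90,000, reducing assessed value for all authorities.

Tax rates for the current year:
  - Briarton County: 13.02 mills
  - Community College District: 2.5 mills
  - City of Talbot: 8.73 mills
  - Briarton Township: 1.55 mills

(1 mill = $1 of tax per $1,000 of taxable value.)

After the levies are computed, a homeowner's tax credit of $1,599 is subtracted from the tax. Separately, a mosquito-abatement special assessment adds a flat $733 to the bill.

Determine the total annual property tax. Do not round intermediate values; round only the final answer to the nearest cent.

$5,758.12

Assessed value = $679,900 × 0.51 = $346,749
Taxable value = $346,749 − $90,000 = $256,749
Briarton County: $256,749 × 0.01302 = $3,342.87198
Community College District: $256,749 × 0.0025 = $641.8725
City of Talbot: $256,749 × 0.00873 = $2,241.41877
Briarton Township: $256,749 × 0.00155 = $397.96095
Levies subtotal = $6,624.1242
After credit = $6,624.1242 − $1,599 = $5,025.1242
Total = $5,025.1242 + $733 = $5,758.1242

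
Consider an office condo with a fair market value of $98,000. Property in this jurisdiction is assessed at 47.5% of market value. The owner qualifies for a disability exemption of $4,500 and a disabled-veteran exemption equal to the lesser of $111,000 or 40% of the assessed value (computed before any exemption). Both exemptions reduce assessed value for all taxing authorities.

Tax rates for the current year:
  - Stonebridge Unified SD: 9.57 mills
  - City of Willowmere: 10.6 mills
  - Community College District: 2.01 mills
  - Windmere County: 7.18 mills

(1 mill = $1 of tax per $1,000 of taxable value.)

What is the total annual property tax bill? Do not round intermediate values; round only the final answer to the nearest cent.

Assessed value = $98,000 × 0.475 = $46,550
Disabled-veteran exemption = min($111,000, 40% × $46,550) = min($111,000, $18,620) = $18,620 (percentage binds)
Taxable value = $46,550 − $4,500 − $18,620 = $23,430
Stonebridge Unified SD: $23,430 × 0.00957 = $224.2251
City of Willowmere: $23,430 × 0.0106 = $248.358
Community College District: $23,430 × 0.00201 = $47.0943
Windmere County: $23,430 × 0.00718 = $168.2274
Total = $687.9048

$687.90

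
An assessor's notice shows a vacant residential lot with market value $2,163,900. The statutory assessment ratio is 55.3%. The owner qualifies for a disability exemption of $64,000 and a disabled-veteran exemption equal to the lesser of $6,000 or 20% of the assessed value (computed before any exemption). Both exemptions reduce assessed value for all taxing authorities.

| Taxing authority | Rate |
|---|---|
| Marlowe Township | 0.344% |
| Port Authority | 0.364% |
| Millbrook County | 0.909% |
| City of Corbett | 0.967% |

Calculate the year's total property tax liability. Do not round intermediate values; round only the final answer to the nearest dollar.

$29,112

Assessed value = $2,163,900 × 0.553 = $1,196,636.7
Disabled-veteran exemption = min($6,000, 20% × $1,196,636.7) = min($6,000, $239,327.34) = $6,000 (dollar cap binds)
Taxable value = $1,196,636.7 − $64,000 − $6,000 = $1,126,636.7
Marlowe Township: $1,126,636.7 × 0.00344 = $3,875.630248
Port Authority: $1,126,636.7 × 0.00364 = $4,100.957588
Millbrook County: $1,126,636.7 × 0.00909 = $10,241.127603
City of Corbett: $1,126,636.7 × 0.00967 = $10,894.576889
Total = $29,112.292328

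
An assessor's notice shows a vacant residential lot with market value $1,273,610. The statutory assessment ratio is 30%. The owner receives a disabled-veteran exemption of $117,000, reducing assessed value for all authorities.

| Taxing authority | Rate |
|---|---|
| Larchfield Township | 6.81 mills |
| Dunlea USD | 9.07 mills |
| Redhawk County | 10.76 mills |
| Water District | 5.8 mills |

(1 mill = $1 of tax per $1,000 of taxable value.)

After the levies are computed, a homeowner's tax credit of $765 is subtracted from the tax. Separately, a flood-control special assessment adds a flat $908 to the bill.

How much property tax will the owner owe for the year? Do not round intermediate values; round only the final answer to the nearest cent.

$8,742.29

Assessed value = $1,273,610 × 0.3 = $382,083
Taxable value = $382,083 − $117,000 = $265,083
Larchfield Township: $265,083 × 0.00681 = $1,805.21523
Dunlea USD: $265,083 × 0.00907 = $2,404.30281
Redhawk County: $265,083 × 0.01076 = $2,852.29308
Water District: $265,083 × 0.0058 = $1,537.4814
Levies subtotal = $8,599.29252
After credit = $8,599.29252 − $765 = $7,834.29252
Total = $7,834.29252 + $908 = $8,742.29252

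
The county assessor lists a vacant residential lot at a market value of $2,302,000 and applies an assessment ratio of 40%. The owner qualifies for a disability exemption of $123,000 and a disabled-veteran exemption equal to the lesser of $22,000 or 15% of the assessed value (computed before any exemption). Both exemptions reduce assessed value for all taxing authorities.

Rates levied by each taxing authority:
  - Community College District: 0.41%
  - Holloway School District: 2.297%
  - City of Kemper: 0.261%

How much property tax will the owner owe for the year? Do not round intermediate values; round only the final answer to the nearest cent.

$23,025.74

Assessed value = $2,302,000 × 0.4 = $920,800
Disabled-veteran exemption = min($22,000, 15% × $920,800) = min($22,000, $138,120) = $22,000 (dollar cap binds)
Taxable value = $920,800 − $123,000 − $22,000 = $775,800
Community College District: $775,800 × 0.0041 = $3,180.78
Holloway School District: $775,800 × 0.02297 = $17,820.126
City of Kemper: $775,800 × 0.00261 = $2,024.838
Total = $23,025.744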